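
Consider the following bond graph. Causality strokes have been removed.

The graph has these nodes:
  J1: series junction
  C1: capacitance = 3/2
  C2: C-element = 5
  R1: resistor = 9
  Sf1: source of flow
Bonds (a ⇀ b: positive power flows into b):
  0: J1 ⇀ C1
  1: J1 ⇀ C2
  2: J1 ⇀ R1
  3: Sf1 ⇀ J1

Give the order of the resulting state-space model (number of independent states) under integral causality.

#3 stroke at Sf1  (Sf1 fixes flow; stroke at Sf1)
#0 stroke at J1  (1-jn J1 has f-setter on 3)
#1 stroke at J1  (common-f at J1 fixed by 3)
#2 stroke at J1  (1-jn J1 has f-setter on 3)

2  (C1, C2 all integral)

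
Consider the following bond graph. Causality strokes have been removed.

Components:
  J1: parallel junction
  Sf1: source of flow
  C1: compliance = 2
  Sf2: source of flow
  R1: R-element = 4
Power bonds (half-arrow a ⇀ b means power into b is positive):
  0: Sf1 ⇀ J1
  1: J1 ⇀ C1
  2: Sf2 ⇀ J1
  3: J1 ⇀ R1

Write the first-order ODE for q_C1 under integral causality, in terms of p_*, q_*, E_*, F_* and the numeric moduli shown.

dq_C1/dt = F_Sf1 + F_Sf2 - q_C1/8

b0 |Sf1  (Sf1 fixes flow; stroke at Sf1)
b2 |Sf2  (source Sf2 imposes f)
b1 |J1  (C1 integral (e out))
b3 |R1  (common-e at J1 fixed by 1)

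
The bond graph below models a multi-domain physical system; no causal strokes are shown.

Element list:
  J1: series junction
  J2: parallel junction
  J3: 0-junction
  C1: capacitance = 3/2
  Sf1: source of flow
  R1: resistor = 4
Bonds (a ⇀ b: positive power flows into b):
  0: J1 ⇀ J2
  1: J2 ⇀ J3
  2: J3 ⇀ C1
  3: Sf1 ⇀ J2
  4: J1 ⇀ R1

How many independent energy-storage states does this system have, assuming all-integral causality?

1  (C1 all integral)

bond 3 stroke→Sf1  (source Sf1 imposes f)
bond 2 stroke→J3  (C1 integral (e out))
bond 1 stroke→J2  (J3 effort already set via bond 2)
bond 0 stroke→J1  (0-jn J2 has e-setter on 1)
bond 4 stroke→R1  (closing 1-jn rule on J1)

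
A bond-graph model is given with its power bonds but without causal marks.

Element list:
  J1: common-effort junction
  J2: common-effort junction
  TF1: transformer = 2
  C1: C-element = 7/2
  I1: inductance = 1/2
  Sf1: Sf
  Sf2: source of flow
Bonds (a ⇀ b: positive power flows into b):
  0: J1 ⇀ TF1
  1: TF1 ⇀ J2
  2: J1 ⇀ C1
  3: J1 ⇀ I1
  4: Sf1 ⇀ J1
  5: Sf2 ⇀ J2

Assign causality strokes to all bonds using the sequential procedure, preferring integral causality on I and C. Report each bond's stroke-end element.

β0 stroke→TF1
β1 stroke→J2
β2 stroke→J1
β3 stroke→I1
β4 stroke→Sf1
β5 stroke→Sf2

β4 |Sf1  (source Sf1 imposes f)
β5 |Sf2  (Sf2: flow source, stroke at near end)
β1 |J2  (J2 needs exactly one e-in)
β0 |TF1  (through TF1, causality passes straight; one stroke at TF1)
β2 |J1  (prefer integral on C1)
β3 |I1  (J1: bond 2 brought effort, rest push out)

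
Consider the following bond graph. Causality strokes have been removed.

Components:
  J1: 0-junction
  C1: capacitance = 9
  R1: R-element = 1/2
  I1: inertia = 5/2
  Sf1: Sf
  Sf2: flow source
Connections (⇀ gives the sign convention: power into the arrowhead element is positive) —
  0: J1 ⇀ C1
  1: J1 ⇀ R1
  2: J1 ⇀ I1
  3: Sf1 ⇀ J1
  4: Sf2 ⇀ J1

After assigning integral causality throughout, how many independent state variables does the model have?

#3 |Sf1  (Sf1: flow source, stroke at near end)
#4 |Sf2  (Sf2: flow source, stroke at near end)
#0 |J1  (C1 outputs effort q/C1)
#1 |R1  (J1: bond 0 brought effort, rest push out)
#2 |I1  (common-e at J1 fixed by 0)

2  (C1, I1 all integral)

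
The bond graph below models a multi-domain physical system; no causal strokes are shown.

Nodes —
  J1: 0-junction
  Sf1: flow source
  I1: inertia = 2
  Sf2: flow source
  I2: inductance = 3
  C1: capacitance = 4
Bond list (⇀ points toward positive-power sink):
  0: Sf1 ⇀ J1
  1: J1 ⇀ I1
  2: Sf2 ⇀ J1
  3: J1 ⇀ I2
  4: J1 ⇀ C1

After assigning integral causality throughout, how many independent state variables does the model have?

#0 stroke at Sf1  (source Sf1 imposes f)
#2 stroke at Sf2  (Sf2 fixes flow; stroke at Sf2)
#1 stroke at I1  (prefer integral on I1)
#3 stroke at I2  (I2 integral (f out))
#4 stroke at J1  (J1 needs exactly one e-in)

3  (C1, I1, I2 all integral)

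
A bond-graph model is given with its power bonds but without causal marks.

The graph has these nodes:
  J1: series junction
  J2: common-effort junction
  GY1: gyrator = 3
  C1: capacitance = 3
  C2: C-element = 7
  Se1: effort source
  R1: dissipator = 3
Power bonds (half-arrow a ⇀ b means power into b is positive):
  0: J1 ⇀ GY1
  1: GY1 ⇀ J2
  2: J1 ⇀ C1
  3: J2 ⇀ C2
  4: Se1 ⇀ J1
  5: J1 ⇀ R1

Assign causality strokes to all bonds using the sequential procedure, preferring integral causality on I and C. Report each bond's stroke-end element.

#0 stroke at GY1
#1 stroke at GY1
#2 stroke at J1
#3 stroke at J2
#4 stroke at J1
#5 stroke at J1

β4 |J1  (Se1: effort source, stroke at far end)
β2 |J1  (C1 integral (e out))
β3 |J2  (C2 integral (e out))
β1 |GY1  (0-jn J2 has e-setter on 3)
β0 |GY1  (GY GY1: same side as bond 1)
β5 |J1  (J1 flow already set via bond 0)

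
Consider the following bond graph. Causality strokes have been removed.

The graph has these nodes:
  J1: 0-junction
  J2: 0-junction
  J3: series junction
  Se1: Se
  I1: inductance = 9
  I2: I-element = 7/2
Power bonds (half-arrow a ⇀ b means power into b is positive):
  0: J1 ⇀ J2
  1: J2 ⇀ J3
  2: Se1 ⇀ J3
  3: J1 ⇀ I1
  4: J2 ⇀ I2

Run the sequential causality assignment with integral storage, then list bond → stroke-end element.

β0 stroke at J1
β1 stroke at J2
β2 stroke at J3
β3 stroke at I1
β4 stroke at I2

#2 stroke→J3  (Se1 (Se) sets effort on bond)
#1 stroke→J2  (only one flow-in slot at J3)
#0 stroke→J1  (J2: bond 1 brought effort, rest push out)
#4 stroke→I2  (J2 effort already set via bond 1)
#3 stroke→I1  (J1 effort already set via bond 0)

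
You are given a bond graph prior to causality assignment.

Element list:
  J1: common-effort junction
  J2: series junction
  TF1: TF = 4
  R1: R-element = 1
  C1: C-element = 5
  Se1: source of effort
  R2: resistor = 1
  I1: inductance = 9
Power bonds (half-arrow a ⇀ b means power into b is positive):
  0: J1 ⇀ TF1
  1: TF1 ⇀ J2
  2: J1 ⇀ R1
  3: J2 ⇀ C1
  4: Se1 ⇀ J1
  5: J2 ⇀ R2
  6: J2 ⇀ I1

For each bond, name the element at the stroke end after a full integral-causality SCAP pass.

#4 →J1  (Se1: effort source, stroke at far end)
#0 →TF1  (J1 effort already set via bond 4)
#2 →R1  (J1: bond 4 brought effort, rest push out)
#1 →J2  (through TF1, causality passes straight; one stroke at TF1)
#3 →J2  (C1: C, integral causality)
#6 →I1  (I1 integral (f out))
#5 →J2  (J2: bond 6 brought flow, rest push out)

β0 stroke at TF1
β1 stroke at J2
β2 stroke at R1
β3 stroke at J2
β4 stroke at J1
β5 stroke at J2
β6 stroke at I1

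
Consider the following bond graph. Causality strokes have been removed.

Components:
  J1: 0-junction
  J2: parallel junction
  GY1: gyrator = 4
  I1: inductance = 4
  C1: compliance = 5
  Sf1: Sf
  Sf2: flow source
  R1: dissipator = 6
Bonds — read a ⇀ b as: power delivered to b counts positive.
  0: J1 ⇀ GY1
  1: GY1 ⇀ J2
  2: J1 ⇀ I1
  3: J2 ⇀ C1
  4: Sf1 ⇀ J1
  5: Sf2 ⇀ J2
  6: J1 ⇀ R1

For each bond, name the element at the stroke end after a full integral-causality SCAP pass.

β0 stroke→GY1
β1 stroke→GY1
β2 stroke→I1
β3 stroke→J2
β4 stroke→Sf1
β5 stroke→Sf2
β6 stroke→J1

#4 →Sf1  (Sf1 (Sf) sets flow on bond)
#5 →Sf2  (Sf2: flow source, stroke at near end)
#2 →I1  (I1 outputs flow p/I1)
#3 →J2  (prefer integral on C1)
#1 →GY1  (J2 effort already set via bond 3)
#0 →GY1  (GY1 both-in/both-out from 1)
#6 →J1  (closing 0-jn rule on J1)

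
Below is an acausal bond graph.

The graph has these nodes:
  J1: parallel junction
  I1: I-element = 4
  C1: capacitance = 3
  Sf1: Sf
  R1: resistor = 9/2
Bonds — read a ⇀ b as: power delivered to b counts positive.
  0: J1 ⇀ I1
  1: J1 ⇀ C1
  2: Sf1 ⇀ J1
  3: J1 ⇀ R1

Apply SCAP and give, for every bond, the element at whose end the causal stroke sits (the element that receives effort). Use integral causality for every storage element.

b2 →Sf1  (Sf1: flow source, stroke at near end)
b0 →I1  (I1 integral (f out))
b1 →J1  (C1 integral (e out))
b3 →R1  (J1: bond 1 brought effort, rest push out)

bond 0 stroke→I1
bond 1 stroke→J1
bond 2 stroke→Sf1
bond 3 stroke→R1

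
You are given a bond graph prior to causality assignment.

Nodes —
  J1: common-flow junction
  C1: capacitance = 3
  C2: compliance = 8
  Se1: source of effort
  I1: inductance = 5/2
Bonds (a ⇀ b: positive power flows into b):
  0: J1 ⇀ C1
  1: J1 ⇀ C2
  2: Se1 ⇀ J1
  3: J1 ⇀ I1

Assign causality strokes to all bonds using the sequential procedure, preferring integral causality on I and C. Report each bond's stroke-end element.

b0 stroke at J1
b1 stroke at J1
b2 stroke at J1
b3 stroke at I1

#2 →J1  (source Se1 imposes e)
#0 →J1  (prefer integral on C1)
#1 →J1  (prefer integral on C2)
#3 →I1  (only one flow-in slot at J1)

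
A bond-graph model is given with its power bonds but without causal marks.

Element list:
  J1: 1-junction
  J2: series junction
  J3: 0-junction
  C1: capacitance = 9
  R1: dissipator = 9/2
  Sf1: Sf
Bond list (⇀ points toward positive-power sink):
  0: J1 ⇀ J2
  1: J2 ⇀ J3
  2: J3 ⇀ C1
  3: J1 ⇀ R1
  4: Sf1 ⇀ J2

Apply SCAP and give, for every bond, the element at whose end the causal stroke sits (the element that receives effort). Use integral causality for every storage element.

bond 4 stroke→Sf1  (Sf1 (Sf) sets flow on bond)
bond 0 stroke→J2  (1-jn J2 has f-setter on 4)
bond 1 stroke→J2  (J2 flow already set via bond 4)
bond 2 stroke→J3  (only one effort-in slot at J3)
bond 3 stroke→J1  (1-jn J1 has f-setter on 0)

#0 →J2
#1 →J2
#2 →J3
#3 →J1
#4 →Sf1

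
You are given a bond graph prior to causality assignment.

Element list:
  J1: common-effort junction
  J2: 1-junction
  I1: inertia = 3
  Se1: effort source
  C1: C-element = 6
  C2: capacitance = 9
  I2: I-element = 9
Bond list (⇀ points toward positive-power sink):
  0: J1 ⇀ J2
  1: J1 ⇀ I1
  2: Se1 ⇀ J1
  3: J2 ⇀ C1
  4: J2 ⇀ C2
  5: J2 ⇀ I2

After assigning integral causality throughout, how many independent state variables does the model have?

4  (C1, C2, I1, I2 all integral)

b2 →J1  (Se1 fixes effort; stroke away)
b0 →J2  (J1 effort already set via bond 2)
b1 →I1  (J1 effort already set via bond 2)
b3 →J2  (C1: C, integral causality)
b4 →J2  (prefer integral on C2)
b5 →I2  (J2 needs exactly one f-in)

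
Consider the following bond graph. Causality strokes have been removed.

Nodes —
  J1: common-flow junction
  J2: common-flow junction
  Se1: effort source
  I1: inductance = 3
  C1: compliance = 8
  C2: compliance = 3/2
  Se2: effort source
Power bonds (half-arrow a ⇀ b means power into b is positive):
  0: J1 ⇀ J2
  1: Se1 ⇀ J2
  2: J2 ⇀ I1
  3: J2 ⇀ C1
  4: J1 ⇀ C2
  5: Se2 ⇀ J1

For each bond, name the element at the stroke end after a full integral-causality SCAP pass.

b1 |J2  (Se1 (Se) sets effort on bond)
b5 |J1  (Se2 (Se) sets effort on bond)
b2 |I1  (prefer integral on I1)
b0 |J2  (J2: bond 2 brought flow, rest push out)
b3 |J2  (1-jn J2 has f-setter on 2)
b4 |J1  (J1 flow already set via bond 0)

bond 0 →J2
bond 1 →J2
bond 2 →I1
bond 3 →J2
bond 4 →J1
bond 5 →J1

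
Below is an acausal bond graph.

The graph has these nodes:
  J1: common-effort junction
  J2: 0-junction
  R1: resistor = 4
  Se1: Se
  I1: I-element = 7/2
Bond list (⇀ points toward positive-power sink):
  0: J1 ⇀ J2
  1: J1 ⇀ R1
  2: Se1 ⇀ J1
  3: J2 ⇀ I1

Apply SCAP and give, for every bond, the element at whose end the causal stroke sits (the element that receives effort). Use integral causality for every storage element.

bond 0 →J2
bond 1 →R1
bond 2 →J1
bond 3 →I1

bond 2 stroke→J1  (Se1: effort source, stroke at far end)
bond 0 stroke→J2  (0-jn J1 has e-setter on 2)
bond 1 stroke→R1  (0-jn J1 has e-setter on 2)
bond 3 stroke→I1  (J2 effort already set via bond 0)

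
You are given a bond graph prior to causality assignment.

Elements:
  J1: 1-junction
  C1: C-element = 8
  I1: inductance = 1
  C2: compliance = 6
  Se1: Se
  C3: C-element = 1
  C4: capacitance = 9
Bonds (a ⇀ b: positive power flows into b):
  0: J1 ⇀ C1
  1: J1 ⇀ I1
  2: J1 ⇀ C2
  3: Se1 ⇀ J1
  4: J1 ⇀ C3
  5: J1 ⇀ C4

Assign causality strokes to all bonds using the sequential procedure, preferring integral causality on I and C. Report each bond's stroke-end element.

β0 stroke at J1
β1 stroke at I1
β2 stroke at J1
β3 stroke at J1
β4 stroke at J1
β5 stroke at J1

β3 |J1  (Se1 fixes effort; stroke away)
β0 |J1  (C1: C, integral causality)
β1 |I1  (I1 outputs flow p/I1)
β2 |J1  (common-f at J1 fixed by 1)
β4 |J1  (1-jn J1 has f-setter on 1)
β5 |J1  (common-f at J1 fixed by 1)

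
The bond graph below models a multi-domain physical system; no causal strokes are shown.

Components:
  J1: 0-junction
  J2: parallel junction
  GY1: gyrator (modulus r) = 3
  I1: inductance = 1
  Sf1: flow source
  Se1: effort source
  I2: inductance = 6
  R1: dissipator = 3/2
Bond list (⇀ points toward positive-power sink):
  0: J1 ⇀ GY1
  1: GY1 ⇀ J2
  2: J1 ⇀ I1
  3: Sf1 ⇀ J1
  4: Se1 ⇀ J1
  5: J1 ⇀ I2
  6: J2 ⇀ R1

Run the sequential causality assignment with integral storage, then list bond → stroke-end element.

b3 →Sf1  (Sf1 fixes flow; stroke at Sf1)
b4 →J1  (Se1: effort source, stroke at far end)
b0 →GY1  (0-jn J1 has e-setter on 4)
b2 →I1  (0-jn J1 has e-setter on 4)
b5 →I2  (J1: bond 4 brought effort, rest push out)
b1 →GY1  (through GY1, causality inverts; strokes same side of GY1)
b6 →J2  (closing 0-jn rule on J2)

β0 |GY1
β1 |GY1
β2 |I1
β3 |Sf1
β4 |J1
β5 |I2
β6 |J2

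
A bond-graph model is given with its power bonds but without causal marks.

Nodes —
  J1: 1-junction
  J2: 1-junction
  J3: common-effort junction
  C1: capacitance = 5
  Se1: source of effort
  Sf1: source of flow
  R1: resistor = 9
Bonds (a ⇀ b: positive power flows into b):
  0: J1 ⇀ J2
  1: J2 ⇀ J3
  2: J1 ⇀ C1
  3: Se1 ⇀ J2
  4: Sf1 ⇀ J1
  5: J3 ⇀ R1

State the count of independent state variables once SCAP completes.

1  (C1 all integral)

β3 |J2  (Se1 (Se) sets effort on bond)
β4 |Sf1  (source Sf1 imposes f)
β0 |J1  (J1: bond 4 brought flow, rest push out)
β2 |J1  (J1 flow already set via bond 4)
β1 |J2  (1-jn J2 has f-setter on 0)
β5 |J3  (only one effort-in slot at J3)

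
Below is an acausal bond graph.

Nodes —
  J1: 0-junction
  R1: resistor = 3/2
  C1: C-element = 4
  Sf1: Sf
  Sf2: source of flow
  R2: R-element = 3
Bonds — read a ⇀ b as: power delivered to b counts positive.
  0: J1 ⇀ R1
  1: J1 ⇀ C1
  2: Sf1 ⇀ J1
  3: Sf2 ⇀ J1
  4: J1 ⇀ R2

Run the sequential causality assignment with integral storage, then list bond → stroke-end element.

bond 2 stroke at Sf1  (Sf1 (Sf) sets flow on bond)
bond 3 stroke at Sf2  (Sf2: flow source, stroke at near end)
bond 1 stroke at J1  (C1: C, integral causality)
bond 0 stroke at R1  (0-jn J1 has e-setter on 1)
bond 4 stroke at R2  (J1: bond 1 brought effort, rest push out)

β0 →R1
β1 →J1
β2 →Sf1
β3 →Sf2
β4 →R2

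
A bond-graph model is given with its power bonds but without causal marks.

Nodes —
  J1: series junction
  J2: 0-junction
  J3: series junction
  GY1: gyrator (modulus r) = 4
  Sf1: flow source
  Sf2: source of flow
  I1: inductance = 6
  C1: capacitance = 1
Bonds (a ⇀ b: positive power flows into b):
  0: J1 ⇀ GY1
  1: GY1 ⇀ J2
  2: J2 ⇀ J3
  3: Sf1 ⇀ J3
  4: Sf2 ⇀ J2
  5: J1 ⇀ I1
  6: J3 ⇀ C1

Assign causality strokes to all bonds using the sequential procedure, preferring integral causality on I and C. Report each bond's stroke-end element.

bond 0 stroke→J1
bond 1 stroke→J2
bond 2 stroke→J3
bond 3 stroke→Sf1
bond 4 stroke→Sf2
bond 5 stroke→I1
bond 6 stroke→J3

#3 stroke at Sf1  (source Sf1 imposes f)
#4 stroke at Sf2  (Sf2: flow source, stroke at near end)
#2 stroke at J3  (J3: bond 3 brought flow, rest push out)
#6 stroke at J3  (1-jn J3 has f-setter on 3)
#1 stroke at J2  (J2: last free bond brings effort in)
#0 stroke at J1  (GY1: gyrator matches bond 1)
#5 stroke at I1  (closing 1-jn rule on J1)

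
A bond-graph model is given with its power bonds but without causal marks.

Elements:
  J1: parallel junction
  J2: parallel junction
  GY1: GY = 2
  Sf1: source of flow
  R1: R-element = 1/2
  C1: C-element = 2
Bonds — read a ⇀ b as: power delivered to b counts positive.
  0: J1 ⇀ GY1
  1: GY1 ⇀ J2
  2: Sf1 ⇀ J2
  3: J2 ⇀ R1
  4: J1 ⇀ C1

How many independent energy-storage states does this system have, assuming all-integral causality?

#2 |Sf1  (Sf1: flow source, stroke at near end)
#4 |J1  (C1 integral (e out))
#0 |GY1  (J1: bond 4 brought effort, rest push out)
#1 |GY1  (GY1: gyrator matches bond 0)
#3 |J2  (J2: last free bond brings effort in)

1  (C1 all integral)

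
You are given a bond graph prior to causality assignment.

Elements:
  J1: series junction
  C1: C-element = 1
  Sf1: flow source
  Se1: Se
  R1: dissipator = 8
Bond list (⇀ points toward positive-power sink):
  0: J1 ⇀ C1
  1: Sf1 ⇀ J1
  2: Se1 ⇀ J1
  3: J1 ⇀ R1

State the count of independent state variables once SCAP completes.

1  (C1 all integral)

b1 →Sf1  (Sf1 fixes flow; stroke at Sf1)
b2 →J1  (Se1 fixes effort; stroke away)
b0 →J1  (J1 flow already set via bond 1)
b3 →J1  (common-f at J1 fixed by 1)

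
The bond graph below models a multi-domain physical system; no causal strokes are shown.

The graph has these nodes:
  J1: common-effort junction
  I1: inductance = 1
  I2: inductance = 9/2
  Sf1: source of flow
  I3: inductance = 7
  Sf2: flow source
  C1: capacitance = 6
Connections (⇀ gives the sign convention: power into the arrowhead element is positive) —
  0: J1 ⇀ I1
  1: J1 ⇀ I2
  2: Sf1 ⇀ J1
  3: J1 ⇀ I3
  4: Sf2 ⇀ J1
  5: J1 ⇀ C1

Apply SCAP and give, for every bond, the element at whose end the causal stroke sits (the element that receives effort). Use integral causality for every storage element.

β2 stroke at Sf1  (Sf1 (Sf) sets flow on bond)
β4 stroke at Sf2  (Sf2 (Sf) sets flow on bond)
β0 stroke at I1  (I1: I, integral causality)
β1 stroke at I2  (I2 outputs flow p/I2)
β3 stroke at I3  (prefer integral on I3)
β5 stroke at J1  (J1: last free bond brings effort in)

#0 stroke→I1
#1 stroke→I2
#2 stroke→Sf1
#3 stroke→I3
#4 stroke→Sf2
#5 stroke→J1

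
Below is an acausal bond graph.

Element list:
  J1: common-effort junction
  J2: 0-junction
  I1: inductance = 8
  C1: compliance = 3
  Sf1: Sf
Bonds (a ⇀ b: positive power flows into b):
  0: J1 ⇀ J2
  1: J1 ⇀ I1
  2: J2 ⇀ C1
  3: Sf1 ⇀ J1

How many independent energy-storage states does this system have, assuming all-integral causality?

2  (C1, I1 all integral)

b3 |Sf1  (source Sf1 imposes f)
b1 |I1  (I1 outputs flow p/I1)
b0 |J1  (only one effort-in slot at J1)
b2 |J2  (J2: last free bond brings effort in)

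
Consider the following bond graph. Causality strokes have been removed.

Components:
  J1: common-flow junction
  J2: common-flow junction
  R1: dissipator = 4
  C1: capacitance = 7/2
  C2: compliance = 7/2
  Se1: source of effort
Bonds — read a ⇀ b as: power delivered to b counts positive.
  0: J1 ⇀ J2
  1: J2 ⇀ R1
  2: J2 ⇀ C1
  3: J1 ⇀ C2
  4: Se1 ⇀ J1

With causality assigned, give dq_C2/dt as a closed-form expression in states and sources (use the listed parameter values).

#4 stroke at J1  (Se1 fixes effort; stroke away)
#2 stroke at J2  (prefer integral on C1)
#3 stroke at J1  (prefer integral on C2)
#0 stroke at J2  (J1 needs exactly one f-in)
#1 stroke at R1  (only one flow-in slot at J2)

dq_C2/dt = E_Se1/4 - q_C1/14 - q_C2/14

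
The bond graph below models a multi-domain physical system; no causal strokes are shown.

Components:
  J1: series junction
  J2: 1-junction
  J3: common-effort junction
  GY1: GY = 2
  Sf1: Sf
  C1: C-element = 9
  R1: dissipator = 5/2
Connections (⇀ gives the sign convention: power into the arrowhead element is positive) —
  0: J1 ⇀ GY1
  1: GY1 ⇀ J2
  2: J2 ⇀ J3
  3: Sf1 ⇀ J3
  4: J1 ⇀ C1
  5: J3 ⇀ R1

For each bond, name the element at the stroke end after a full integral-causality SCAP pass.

β0 →GY1
β1 →GY1
β2 →J2
β3 →Sf1
β4 →J1
β5 →J3

bond 3 stroke→Sf1  (source Sf1 imposes f)
bond 4 stroke→J1  (C1: C, integral causality)
bond 0 stroke→GY1  (only one flow-in slot at J1)
bond 1 stroke→GY1  (GY1 both-in/both-out from 0)
bond 2 stroke→J2  (1-jn J2 has f-setter on 1)
bond 5 stroke→J3  (only one effort-in slot at J3)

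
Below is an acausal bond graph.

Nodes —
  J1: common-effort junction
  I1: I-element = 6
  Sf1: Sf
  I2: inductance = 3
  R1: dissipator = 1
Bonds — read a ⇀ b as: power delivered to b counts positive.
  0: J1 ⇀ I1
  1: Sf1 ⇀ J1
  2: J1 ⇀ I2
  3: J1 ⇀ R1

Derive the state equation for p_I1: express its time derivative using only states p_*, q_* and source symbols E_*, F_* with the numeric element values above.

dp_I1/dt = F_Sf1 - p_I1/6 - p_I2/3

#1 stroke at Sf1  (Sf1 (Sf) sets flow on bond)
#0 stroke at I1  (I1 integral (f out))
#2 stroke at I2  (I2 outputs flow p/I2)
#3 stroke at J1  (J1: last free bond brings effort in)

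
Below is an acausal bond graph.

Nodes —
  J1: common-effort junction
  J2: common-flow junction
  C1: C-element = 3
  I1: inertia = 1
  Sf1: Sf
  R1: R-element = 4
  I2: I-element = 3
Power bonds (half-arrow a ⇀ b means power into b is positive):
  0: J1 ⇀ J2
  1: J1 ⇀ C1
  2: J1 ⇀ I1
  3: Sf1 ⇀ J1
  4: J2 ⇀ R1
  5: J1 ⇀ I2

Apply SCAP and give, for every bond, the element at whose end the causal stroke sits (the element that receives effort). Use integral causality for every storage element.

b3 stroke at Sf1  (source Sf1 imposes f)
b1 stroke at J1  (C1 integral (e out))
b0 stroke at J2  (common-e at J1 fixed by 1)
b2 stroke at I1  (J1 effort already set via bond 1)
b5 stroke at I2  (J1: bond 1 brought effort, rest push out)
b4 stroke at R1  (J2 needs exactly one f-in)

β0 stroke→J2
β1 stroke→J1
β2 stroke→I1
β3 stroke→Sf1
β4 stroke→R1
β5 stroke→I2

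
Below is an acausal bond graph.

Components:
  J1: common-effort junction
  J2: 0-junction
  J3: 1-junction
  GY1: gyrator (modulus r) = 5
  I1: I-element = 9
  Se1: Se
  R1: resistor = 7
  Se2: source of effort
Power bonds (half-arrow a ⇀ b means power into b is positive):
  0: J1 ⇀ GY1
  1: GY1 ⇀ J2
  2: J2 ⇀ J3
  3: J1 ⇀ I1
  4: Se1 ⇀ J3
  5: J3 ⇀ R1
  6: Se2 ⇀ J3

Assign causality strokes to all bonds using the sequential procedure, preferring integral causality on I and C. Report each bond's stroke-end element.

β0 stroke→J1
β1 stroke→J2
β2 stroke→J3
β3 stroke→I1
β4 stroke→J3
β5 stroke→R1
β6 stroke→J3

β4 stroke→J3  (Se1 (Se) sets effort on bond)
β6 stroke→J3  (Se2 fixes effort; stroke away)
β3 stroke→I1  (I1 outputs flow p/I1)
β0 stroke→J1  (only one effort-in slot at J1)
β1 stroke→J2  (GY GY1: same side as bond 0)
β2 stroke→J3  (common-e at J2 fixed by 1)
β5 stroke→R1  (J3 needs exactly one f-in)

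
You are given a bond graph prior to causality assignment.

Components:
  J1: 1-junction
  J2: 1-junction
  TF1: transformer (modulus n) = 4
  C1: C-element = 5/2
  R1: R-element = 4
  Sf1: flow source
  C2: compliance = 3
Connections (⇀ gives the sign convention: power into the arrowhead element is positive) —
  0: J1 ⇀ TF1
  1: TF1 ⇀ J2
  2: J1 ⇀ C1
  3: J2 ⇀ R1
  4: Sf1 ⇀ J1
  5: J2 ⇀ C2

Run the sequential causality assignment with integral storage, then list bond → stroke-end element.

β4 →Sf1  (Sf1: flow source, stroke at near end)
β0 →J1  (J1: bond 4 brought flow, rest push out)
β2 →J1  (1-jn J1 has f-setter on 4)
β1 →TF1  (TF TF1: opposite of bond 0)
β3 →J2  (J2 flow already set via bond 1)
β5 →J2  (J2: bond 1 brought flow, rest push out)

bond 0 stroke→J1
bond 1 stroke→TF1
bond 2 stroke→J1
bond 3 stroke→J2
bond 4 stroke→Sf1
bond 5 stroke→J2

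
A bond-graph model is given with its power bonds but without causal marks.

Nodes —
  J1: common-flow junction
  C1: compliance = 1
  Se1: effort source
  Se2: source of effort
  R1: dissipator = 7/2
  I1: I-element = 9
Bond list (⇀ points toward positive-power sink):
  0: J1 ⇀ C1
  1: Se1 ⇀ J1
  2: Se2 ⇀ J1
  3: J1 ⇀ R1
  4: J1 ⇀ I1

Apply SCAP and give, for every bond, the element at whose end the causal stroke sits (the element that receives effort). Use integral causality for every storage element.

#1 |J1  (Se1 (Se) sets effort on bond)
#2 |J1  (Se2: effort source, stroke at far end)
#0 |J1  (C1: C, integral causality)
#4 |I1  (I1: I, integral causality)
#3 |J1  (common-f at J1 fixed by 4)

bond 0 stroke→J1
bond 1 stroke→J1
bond 2 stroke→J1
bond 3 stroke→J1
bond 4 stroke→I1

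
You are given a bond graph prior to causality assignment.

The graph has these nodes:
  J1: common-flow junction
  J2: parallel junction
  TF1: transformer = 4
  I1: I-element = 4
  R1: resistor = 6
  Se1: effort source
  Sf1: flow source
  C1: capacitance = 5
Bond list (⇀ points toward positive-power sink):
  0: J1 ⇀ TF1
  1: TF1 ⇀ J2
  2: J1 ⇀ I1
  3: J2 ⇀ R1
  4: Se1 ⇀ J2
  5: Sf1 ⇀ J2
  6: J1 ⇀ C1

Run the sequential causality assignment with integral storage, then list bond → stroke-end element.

bond 4 stroke at J2  (source Se1 imposes e)
bond 5 stroke at Sf1  (source Sf1 imposes f)
bond 1 stroke at TF1  (J2 effort already set via bond 4)
bond 3 stroke at R1  (0-jn J2 has e-setter on 4)
bond 0 stroke at J1  (TF TF1: opposite of bond 1)
bond 2 stroke at I1  (I1 outputs flow p/I1)
bond 6 stroke at J1  (J1: bond 2 brought flow, rest push out)

#0 |J1
#1 |TF1
#2 |I1
#3 |R1
#4 |J2
#5 |Sf1
#6 |J1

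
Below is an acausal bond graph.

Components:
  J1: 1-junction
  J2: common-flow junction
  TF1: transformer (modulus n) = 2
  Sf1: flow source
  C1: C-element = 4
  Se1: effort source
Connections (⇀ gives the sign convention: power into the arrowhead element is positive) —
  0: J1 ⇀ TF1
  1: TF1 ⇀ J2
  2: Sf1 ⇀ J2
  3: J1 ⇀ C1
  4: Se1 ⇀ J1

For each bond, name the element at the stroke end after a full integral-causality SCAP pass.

#2 stroke→Sf1  (Sf1: flow source, stroke at near end)
#4 stroke→J1  (Se1: effort source, stroke at far end)
#1 stroke→J2  (common-f at J2 fixed by 2)
#0 stroke→TF1  (TF1: transformer flips bond 1)
#3 stroke→J1  (J1: bond 0 brought flow, rest push out)

#0 →TF1
#1 →J2
#2 →Sf1
#3 →J1
#4 →J1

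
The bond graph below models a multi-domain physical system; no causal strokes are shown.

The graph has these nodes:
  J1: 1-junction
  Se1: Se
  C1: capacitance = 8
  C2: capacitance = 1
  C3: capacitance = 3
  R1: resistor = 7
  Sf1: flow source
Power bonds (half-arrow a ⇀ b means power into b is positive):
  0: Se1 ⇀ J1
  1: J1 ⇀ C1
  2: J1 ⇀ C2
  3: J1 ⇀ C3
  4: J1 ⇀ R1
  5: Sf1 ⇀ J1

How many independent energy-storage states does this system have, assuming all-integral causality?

3  (C1, C2, C3 all integral)

bond 0 |J1  (Se1: effort source, stroke at far end)
bond 5 |Sf1  (Sf1 fixes flow; stroke at Sf1)
bond 1 |J1  (common-f at J1 fixed by 5)
bond 2 |J1  (1-jn J1 has f-setter on 5)
bond 3 |J1  (common-f at J1 fixed by 5)
bond 4 |J1  (J1: bond 5 brought flow, rest push out)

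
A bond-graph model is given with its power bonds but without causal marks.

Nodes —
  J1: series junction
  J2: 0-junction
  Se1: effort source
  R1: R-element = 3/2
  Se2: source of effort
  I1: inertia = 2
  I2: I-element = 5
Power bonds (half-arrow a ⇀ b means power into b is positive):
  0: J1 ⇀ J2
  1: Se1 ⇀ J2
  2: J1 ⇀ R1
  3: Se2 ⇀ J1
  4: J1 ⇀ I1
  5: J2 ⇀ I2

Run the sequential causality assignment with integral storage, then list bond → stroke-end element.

bond 1 →J2  (Se1 fixes effort; stroke away)
bond 3 →J1  (source Se2 imposes e)
bond 0 →J1  (common-e at J2 fixed by 1)
bond 5 →I2  (common-e at J2 fixed by 1)
bond 4 →I1  (I1 integral (f out))
bond 2 →J1  (1-jn J1 has f-setter on 4)

bond 0 →J1
bond 1 →J2
bond 2 →J1
bond 3 →J1
bond 4 →I1
bond 5 →I2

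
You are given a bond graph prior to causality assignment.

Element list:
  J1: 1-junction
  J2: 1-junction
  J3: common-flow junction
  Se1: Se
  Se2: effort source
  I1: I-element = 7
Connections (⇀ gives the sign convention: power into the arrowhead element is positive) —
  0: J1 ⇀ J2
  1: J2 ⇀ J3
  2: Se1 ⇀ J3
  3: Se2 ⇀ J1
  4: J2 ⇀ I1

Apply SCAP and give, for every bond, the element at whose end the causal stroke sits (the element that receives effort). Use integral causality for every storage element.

#2 stroke at J3  (Se1 (Se) sets effort on bond)
#3 stroke at J1  (source Se2 imposes e)
#0 stroke at J2  (closing 1-jn rule on J1)
#1 stroke at J2  (J3 needs exactly one f-in)
#4 stroke at I1  (closing 1-jn rule on J2)

bond 0 |J2
bond 1 |J2
bond 2 |J3
bond 3 |J1
bond 4 |I1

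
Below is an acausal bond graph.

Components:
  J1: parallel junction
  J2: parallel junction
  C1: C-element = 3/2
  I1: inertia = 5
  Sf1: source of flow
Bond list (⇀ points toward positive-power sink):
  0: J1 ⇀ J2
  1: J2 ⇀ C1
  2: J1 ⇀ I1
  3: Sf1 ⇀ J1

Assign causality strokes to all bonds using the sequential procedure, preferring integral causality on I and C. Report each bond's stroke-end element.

bond 0 |J1
bond 1 |J2
bond 2 |I1
bond 3 |Sf1

bond 3 stroke at Sf1  (Sf1 fixes flow; stroke at Sf1)
bond 1 stroke at J2  (C1 outputs effort q/C1)
bond 0 stroke at J1  (common-e at J2 fixed by 1)
bond 2 stroke at I1  (0-jn J1 has e-setter on 0)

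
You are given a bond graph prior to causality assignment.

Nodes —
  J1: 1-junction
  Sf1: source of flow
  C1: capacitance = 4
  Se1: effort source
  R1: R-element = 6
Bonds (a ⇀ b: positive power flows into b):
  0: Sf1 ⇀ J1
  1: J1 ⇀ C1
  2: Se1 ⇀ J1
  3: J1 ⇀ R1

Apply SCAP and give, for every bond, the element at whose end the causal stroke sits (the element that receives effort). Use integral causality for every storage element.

β0 →Sf1
β1 →J1
β2 →J1
β3 →J1

#0 stroke→Sf1  (Sf1 fixes flow; stroke at Sf1)
#2 stroke→J1  (Se1 fixes effort; stroke away)
#1 stroke→J1  (J1: bond 0 brought flow, rest push out)
#3 stroke→J1  (common-f at J1 fixed by 0)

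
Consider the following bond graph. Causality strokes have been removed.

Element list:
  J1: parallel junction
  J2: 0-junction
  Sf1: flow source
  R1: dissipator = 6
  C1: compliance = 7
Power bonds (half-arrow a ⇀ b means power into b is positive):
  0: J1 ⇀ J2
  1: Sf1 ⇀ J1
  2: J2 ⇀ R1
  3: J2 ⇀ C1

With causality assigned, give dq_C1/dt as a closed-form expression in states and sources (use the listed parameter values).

bond 1 |Sf1  (Sf1: flow source, stroke at near end)
bond 0 |J1  (J1 needs exactly one e-in)
bond 3 |J2  (C1: C, integral causality)
bond 2 |R1  (common-e at J2 fixed by 3)

dq_C1/dt = F_Sf1 - q_C1/42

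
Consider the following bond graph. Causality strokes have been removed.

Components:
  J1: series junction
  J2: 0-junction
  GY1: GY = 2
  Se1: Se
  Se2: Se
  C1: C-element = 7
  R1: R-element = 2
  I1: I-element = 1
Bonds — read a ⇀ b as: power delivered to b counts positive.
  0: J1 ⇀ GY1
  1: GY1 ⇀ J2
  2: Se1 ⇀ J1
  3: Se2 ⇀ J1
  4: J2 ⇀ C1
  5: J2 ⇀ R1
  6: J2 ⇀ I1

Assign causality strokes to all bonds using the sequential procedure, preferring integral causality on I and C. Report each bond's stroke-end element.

#0 |GY1
#1 |GY1
#2 |J1
#3 |J1
#4 |J2
#5 |R1
#6 |I1

β2 stroke at J1  (Se1 fixes effort; stroke away)
β3 stroke at J1  (source Se2 imposes e)
β0 stroke at GY1  (closing 1-jn rule on J1)
β1 stroke at GY1  (GY1 both-in/both-out from 0)
β4 stroke at J2  (C1 outputs effort q/C1)
β5 stroke at R1  (J2 effort already set via bond 4)
β6 stroke at I1  (J2: bond 4 brought effort, rest push out)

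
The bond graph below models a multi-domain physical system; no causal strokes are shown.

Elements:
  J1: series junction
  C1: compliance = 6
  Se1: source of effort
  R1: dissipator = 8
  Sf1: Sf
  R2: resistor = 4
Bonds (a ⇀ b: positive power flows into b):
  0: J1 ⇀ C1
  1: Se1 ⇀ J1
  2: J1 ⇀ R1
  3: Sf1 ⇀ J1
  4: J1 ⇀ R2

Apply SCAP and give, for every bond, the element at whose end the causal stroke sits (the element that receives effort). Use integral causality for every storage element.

b0 stroke→J1
b1 stroke→J1
b2 stroke→J1
b3 stroke→Sf1
b4 stroke→J1

#1 →J1  (Se1: effort source, stroke at far end)
#3 →Sf1  (Sf1 (Sf) sets flow on bond)
#0 →J1  (1-jn J1 has f-setter on 3)
#2 →J1  (J1 flow already set via bond 3)
#4 →J1  (1-jn J1 has f-setter on 3)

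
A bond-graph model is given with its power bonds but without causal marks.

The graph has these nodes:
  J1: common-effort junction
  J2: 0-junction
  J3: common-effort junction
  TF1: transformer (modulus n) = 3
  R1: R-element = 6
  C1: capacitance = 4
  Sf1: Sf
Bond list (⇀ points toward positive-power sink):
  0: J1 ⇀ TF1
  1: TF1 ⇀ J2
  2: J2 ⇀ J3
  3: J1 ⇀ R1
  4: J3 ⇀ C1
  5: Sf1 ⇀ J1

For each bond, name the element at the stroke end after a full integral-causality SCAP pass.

bond 5 →Sf1  (Sf1 (Sf) sets flow on bond)
bond 4 →J3  (C1 integral (e out))
bond 2 →J2  (J3 effort already set via bond 4)
bond 1 →TF1  (J2 effort already set via bond 2)
bond 0 →J1  (through TF1, causality passes straight; one stroke at TF1)
bond 3 →R1  (J1 effort already set via bond 0)

β0 |J1
β1 |TF1
β2 |J2
β3 |R1
β4 |J3
β5 |Sf1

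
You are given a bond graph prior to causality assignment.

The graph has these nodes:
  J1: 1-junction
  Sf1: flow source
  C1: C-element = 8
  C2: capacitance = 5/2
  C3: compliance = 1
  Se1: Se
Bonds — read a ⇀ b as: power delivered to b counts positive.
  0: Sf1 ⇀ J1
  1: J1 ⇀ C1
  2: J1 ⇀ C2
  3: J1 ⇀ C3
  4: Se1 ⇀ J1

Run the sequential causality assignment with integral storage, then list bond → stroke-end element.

#0 stroke at Sf1  (Sf1: flow source, stroke at near end)
#4 stroke at J1  (Se1 (Se) sets effort on bond)
#1 stroke at J1  (1-jn J1 has f-setter on 0)
#2 stroke at J1  (1-jn J1 has f-setter on 0)
#3 stroke at J1  (J1 flow already set via bond 0)

b0 stroke→Sf1
b1 stroke→J1
b2 stroke→J1
b3 stroke→J1
b4 stroke→J1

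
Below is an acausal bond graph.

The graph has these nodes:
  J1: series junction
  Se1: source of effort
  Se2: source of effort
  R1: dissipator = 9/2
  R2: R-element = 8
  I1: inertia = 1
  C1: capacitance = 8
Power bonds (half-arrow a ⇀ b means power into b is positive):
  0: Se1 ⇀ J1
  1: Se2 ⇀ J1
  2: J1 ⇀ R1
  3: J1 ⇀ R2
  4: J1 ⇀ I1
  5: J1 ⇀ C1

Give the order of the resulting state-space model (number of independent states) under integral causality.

2  (C1, I1 all integral)

#0 |J1  (Se1: effort source, stroke at far end)
#1 |J1  (source Se2 imposes e)
#4 |I1  (I1 outputs flow p/I1)
#2 |J1  (common-f at J1 fixed by 4)
#3 |J1  (common-f at J1 fixed by 4)
#5 |J1  (common-f at J1 fixed by 4)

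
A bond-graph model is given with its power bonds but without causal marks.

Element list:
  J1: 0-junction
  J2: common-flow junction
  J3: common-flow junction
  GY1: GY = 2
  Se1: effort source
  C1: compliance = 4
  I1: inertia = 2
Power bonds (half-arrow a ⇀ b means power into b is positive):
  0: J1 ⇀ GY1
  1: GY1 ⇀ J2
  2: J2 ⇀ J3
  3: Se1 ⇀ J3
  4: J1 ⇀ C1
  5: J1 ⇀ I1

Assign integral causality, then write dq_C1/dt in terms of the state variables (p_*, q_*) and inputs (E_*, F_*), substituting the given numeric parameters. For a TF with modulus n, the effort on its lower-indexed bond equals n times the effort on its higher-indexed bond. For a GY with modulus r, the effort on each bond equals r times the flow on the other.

dq_C1/dt = E_Se1/2 - p_I1/2

#3 stroke→J3  (Se1 fixes effort; stroke away)
#2 stroke→J2  (J3: last free bond brings flow in)
#1 stroke→GY1  (J2: last free bond brings flow in)
#0 stroke→GY1  (GY1 both-in/both-out from 1)
#4 stroke→J1  (C1 integral (e out))
#5 stroke→I1  (J1: bond 4 brought effort, rest push out)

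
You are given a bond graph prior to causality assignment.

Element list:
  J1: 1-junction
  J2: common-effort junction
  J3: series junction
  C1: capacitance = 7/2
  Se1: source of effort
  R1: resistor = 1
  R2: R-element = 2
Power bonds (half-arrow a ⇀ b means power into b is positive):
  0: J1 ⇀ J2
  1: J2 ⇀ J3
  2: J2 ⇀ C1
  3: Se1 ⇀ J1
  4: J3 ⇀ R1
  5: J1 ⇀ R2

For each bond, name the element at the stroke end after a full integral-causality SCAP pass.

β0 |J1
β1 |J3
β2 |J2
β3 |J1
β4 |R1
β5 |R2

β3 →J1  (Se1: effort source, stroke at far end)
β2 →J2  (C1: C, integral causality)
β0 →J1  (common-e at J2 fixed by 2)
β1 →J3  (0-jn J2 has e-setter on 2)
β4 →R1  (only one flow-in slot at J3)
β5 →R2  (only one flow-in slot at J1)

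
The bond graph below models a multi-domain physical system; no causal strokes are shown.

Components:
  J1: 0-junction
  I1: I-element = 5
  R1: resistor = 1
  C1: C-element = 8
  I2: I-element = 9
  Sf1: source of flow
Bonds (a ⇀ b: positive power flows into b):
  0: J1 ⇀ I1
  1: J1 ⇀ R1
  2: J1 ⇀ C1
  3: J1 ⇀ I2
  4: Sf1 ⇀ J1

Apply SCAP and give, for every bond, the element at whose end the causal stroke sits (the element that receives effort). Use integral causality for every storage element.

bond 0 stroke→I1
bond 1 stroke→R1
bond 2 stroke→J1
bond 3 stroke→I2
bond 4 stroke→Sf1

β4 →Sf1  (Sf1 fixes flow; stroke at Sf1)
β0 →I1  (prefer integral on I1)
β2 →J1  (C1 integral (e out))
β1 →R1  (common-e at J1 fixed by 2)
β3 →I2  (0-jn J1 has e-setter on 2)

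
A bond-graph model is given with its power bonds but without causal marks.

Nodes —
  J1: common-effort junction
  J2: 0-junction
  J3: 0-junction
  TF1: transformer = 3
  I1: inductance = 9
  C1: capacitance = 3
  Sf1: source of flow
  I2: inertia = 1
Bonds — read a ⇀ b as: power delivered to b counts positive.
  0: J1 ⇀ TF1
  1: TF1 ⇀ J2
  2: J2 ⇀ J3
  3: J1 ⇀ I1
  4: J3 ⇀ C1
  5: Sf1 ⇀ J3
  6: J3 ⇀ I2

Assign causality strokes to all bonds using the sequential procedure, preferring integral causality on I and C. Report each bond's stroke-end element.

b0 |J1
b1 |TF1
b2 |J2
b3 |I1
b4 |J3
b5 |Sf1
b6 |I2

b5 stroke→Sf1  (Sf1 (Sf) sets flow on bond)
b3 stroke→I1  (I1: I, integral causality)
b0 stroke→J1  (J1: last free bond brings effort in)
b1 stroke→TF1  (TF TF1: opposite of bond 0)
b2 stroke→J2  (closing 0-jn rule on J2)
b4 stroke→J3  (C1 integral (e out))
b6 stroke→I2  (common-e at J3 fixed by 4)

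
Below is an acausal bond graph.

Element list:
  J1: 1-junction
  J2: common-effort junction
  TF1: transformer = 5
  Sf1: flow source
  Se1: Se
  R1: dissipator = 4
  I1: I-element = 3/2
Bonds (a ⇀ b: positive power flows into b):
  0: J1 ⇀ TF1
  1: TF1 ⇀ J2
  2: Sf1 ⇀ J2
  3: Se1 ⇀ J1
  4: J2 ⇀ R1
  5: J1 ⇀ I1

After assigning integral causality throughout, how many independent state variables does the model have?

1  (I1 all integral)

#2 stroke at Sf1  (Sf1 (Sf) sets flow on bond)
#3 stroke at J1  (Se1 (Se) sets effort on bond)
#5 stroke at I1  (I1 outputs flow p/I1)
#0 stroke at J1  (common-f at J1 fixed by 5)
#1 stroke at TF1  (through TF1, causality passes straight; one stroke at TF1)
#4 stroke at J2  (closing 0-jn rule on J2)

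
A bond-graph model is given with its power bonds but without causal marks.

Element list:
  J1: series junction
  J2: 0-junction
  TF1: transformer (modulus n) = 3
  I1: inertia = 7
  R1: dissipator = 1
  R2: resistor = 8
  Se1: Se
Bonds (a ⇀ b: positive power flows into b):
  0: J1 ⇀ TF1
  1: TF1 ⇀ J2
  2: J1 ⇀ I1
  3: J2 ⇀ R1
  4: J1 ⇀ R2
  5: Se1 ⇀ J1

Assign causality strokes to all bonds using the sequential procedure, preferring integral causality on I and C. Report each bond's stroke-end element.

β0 stroke→J1
β1 stroke→TF1
β2 stroke→I1
β3 stroke→J2
β4 stroke→J1
β5 stroke→J1

b5 |J1  (Se1: effort source, stroke at far end)
b2 |I1  (prefer integral on I1)
b0 |J1  (J1 flow already set via bond 2)
b4 |J1  (common-f at J1 fixed by 2)
b1 |TF1  (TF TF1: opposite of bond 0)
b3 |J2  (only one effort-in slot at J2)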